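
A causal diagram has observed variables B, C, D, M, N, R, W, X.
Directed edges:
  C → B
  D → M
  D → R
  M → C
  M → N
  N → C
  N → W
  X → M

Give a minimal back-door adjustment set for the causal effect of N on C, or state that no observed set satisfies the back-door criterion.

N→C: minimal back-door set {M}.

desc(N)\{N}={B,C,W}; candidates ⊆ {D,M,R,X}.
size 0: {}; under {} N still reaches {B,C,D,M,R,X} ∋ C.
{M}: N⊥C given {M} in G with N→· removed — back-door holds.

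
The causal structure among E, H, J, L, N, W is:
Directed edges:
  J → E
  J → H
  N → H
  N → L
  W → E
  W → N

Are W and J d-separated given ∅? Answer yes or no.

Bayes-Ball from W | ∅ reaches {E,H,L,N}.
J ∉ reach(W|∅) ⇒ W ⊥ J | ∅.

Yes — W ⊥ J | ∅.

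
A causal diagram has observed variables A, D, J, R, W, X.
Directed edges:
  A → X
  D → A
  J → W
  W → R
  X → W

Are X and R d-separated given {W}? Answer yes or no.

Yes — X ⊥ R | {W}.

Bayes-Ball from X | {W} reaches {A,D,J}.
R ∉ reach(X|{W}) ⇒ X ⊥ R | {W}.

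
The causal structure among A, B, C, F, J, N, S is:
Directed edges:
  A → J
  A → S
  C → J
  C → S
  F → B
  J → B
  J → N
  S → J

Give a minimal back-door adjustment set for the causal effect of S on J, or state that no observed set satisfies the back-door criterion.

S→J: minimal back-door set {A, C}.

desc(S)\{S}={B,J,N}; candidates ⊆ {A,C,F}.
size 0: {}; under {} S still reaches {A,B,C,J,N} ∋ J.
size 1: {A}, {C}, {F}; under {A} S still reaches {B,C,J,N} ∋ J.
{A,C}: S⊥J given {A,C} in G with S→· removed — back-door holds.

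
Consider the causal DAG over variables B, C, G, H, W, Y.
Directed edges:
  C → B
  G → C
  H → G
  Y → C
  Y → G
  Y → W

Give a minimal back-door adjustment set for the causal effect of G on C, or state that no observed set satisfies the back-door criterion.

G→C: minimal back-door set {Y}.

desc(G)\{G}={B,C}; candidates ⊆ {H,W,Y}.
size 0: {}; under {} G still reaches {B,C,H,W,Y} ∋ C.
{Y}: G⊥C given {Y} in G with G→· removed — back-door holds.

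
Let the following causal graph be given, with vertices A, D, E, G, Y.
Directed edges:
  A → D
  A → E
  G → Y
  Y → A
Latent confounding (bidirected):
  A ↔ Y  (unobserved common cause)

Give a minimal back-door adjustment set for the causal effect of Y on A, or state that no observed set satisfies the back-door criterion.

Y→A: no observed back-door set.

desc(Y)\{Y}={A,D,E}; candidates ⊆ {G}.
Y↔A: latent back-door arc(s) into Y.
size 0: {}; under {} Y still reaches {A,D,E,G} ∋ A.
size 1: {G}; under {G} Y still reaches {A,D,E} ∋ A.
Y↔A cannot be blocked by any observed set — no back-door set.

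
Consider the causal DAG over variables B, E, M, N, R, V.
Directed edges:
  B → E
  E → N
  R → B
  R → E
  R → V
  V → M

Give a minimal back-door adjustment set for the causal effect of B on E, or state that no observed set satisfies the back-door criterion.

desc(B)\{B}={E,N}; candidates ⊆ {M,R,V}.
size 0: {}; under {} B still reaches {E,M,N,R,V} ∋ E.
{R}: B⊥E given {R} in G with B→· removed — back-door holds.

B→E: minimal back-door set {R}.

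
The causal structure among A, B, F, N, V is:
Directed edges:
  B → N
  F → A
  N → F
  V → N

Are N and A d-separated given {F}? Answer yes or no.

Yes — N ⊥ A | {F}.

Bayes-Ball from N | {F} reaches {B,V}.
A ∉ reach(N|{F}) ⇒ N ⊥ A | {F}.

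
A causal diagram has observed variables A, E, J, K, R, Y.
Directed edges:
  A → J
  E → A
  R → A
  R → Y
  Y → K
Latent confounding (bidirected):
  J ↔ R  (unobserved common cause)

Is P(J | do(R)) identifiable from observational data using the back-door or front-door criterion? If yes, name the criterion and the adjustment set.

P(J|do(R)): frontdoor, adjust for {A}.

desc(R)\{R}={A,J,K,Y}; candidates ⊆ {E}.
R↔J: latent back-door arc(s) into R.
size 0: {}; under {} R still reaches {J} ∋ J.
size 1: {E}; under {E} R still reaches {J} ∋ J.
R↔J cannot be blocked by any observed set — no back-door set.
{A}: (i) intercepts every directed R→J path; (ii) no back-door R→{A}; (iii) {R} blocks every back-door {A}→J. Front-door holds.
P(J|do(R)) = Σ_{A} P(A|R) Σ_{R'} P(J|A,R')P(R').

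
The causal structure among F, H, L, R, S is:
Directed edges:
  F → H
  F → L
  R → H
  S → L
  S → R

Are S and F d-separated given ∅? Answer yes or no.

Bayes-Ball from S | ∅ reaches {H,L,R}.
F ∉ reach(S|∅) ⇒ S ⊥ F | ∅.

Yes — S ⊥ F | ∅.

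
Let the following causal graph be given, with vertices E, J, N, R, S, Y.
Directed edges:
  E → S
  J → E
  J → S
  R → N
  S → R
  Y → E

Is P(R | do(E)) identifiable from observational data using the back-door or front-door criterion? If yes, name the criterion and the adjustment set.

P(R|do(E)): backdoor, adjust for {J}.

desc(E)\{E}={N,R,S}; candidates ⊆ {J,Y}.
size 0: {}; under {} E still reaches {J,N,R,S,Y} ∋ R.
{J}: E⊥R given {J} in G with E→· removed — back-door holds.
P(R|do(E)) = Σ_{J} P(R|E,J)·P(J).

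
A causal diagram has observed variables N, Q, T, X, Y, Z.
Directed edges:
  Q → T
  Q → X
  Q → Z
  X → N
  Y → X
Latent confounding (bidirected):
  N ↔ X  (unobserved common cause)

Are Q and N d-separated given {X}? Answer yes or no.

Bayes-Ball from Q | {X} reaches {N,T,Y,Z}.
N ∈ reach(Q|{X}) ⇒ Q ⊥̸ N | {X}.

No — Q and N are d-connected given {X}.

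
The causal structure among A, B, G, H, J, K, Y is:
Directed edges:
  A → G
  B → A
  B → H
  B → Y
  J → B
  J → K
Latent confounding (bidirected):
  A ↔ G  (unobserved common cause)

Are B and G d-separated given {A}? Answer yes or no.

No — B and G are d-connected given {A}.

Bayes-Ball from B | {A} reaches {G,H,J,K,Y}.
G ∈ reach(B|{A}) ⇒ B ⊥̸ G | {A}.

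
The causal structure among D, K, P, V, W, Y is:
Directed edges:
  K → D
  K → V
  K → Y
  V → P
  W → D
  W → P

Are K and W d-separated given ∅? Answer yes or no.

Yes — K ⊥ W | ∅.

Bayes-Ball from K | ∅ reaches {D,P,V,Y}.
W ∉ reach(K|∅) ⇒ K ⊥ W | ∅.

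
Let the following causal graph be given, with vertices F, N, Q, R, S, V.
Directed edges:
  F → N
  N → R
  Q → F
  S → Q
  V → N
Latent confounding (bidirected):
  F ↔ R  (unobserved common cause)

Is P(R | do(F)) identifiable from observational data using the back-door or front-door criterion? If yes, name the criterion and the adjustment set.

P(R|do(F)): frontdoor, adjust for {N}.

desc(F)\{F}={N,R}; candidates ⊆ {Q,S,V}.
F↔R: latent back-door arc(s) into F.
size 0: {}; under {} F still reaches {Q,R,S} ∋ R.
size 1: {Q}, {S}, {V}; under {Q} F still reaches {R} ∋ R.
size 2: {Q,S}, {Q,V}, {S,V}; under {Q,S} F still reaches {R} ∋ R.
F↔R cannot be blocked by any observed set — no back-door set.
{N}: (i) intercepts every directed F→R path; (ii) no back-door F→{N}; (iii) {F} blocks every back-door {N}→R. Front-door holds.
P(R|do(F)) = Σ_{N} P(N|F) Σ_{F'} P(R|N,F')P(F').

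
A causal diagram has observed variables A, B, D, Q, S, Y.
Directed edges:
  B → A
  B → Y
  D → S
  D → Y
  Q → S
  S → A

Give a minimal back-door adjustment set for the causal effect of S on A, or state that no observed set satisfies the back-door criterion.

S→A: minimal back-door set ∅.

desc(S)\{S}={A}; candidates ⊆ {B,D,Q,Y}.
∅: S⊥A given ∅ in G with S→· removed — back-door holds.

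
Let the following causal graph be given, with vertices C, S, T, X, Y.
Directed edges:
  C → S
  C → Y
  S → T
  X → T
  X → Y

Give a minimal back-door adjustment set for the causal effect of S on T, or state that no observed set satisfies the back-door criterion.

desc(S)\{S}={T}; candidates ⊆ {C,X,Y}.
∅: S⊥T given ∅ in G with S→· removed — back-door holds.

S→T: minimal back-door set ∅.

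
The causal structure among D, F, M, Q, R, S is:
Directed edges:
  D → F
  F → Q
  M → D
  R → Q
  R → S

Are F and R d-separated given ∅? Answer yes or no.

Bayes-Ball from F | ∅ reaches {D,M,Q}.
R ∉ reach(F|∅) ⇒ F ⊥ R | ∅.

Yes — F ⊥ R | ∅.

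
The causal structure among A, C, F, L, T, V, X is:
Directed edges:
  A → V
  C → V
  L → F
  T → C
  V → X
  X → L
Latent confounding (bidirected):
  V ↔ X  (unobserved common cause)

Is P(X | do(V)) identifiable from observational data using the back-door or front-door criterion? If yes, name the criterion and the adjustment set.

desc(V)\{V}={F,L,X}; candidates ⊆ {A,C,T}.
V↔X: latent back-door arc(s) into V.
size 0: {}; under {} V still reaches {A,C,F,L,T,X} ∋ X.
size 1: {A}, {C}, {T}; under {A} V still reaches {C,F,L,T,X} ∋ X.
size 2: {A,C}, {A,T}, {C,T}; under {A,C} V still reaches {F,L,X} ∋ X.
V↔X cannot be blocked by any observed set — no back-door set.
No mediator lies on a directed V→…→X path.
Neither criterion identifies P(X|do(V)) in this graph.

P(X|do(V)): not identifiable (no BD/FD set).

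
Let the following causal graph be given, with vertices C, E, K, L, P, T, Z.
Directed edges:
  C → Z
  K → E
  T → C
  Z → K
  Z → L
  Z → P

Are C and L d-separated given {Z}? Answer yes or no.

Yes — C ⊥ L | {Z}.

Bayes-Ball from C | {Z} reaches {T}.
L ∉ reach(C|{Z}) ⇒ C ⊥ L | {Z}.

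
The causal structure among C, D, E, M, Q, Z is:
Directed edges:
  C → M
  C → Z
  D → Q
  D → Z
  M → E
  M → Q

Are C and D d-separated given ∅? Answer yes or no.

Bayes-Ball from C | ∅ reaches {E,M,Q,Z}.
D ∉ reach(C|∅) ⇒ C ⊥ D | ∅.

Yes — C ⊥ D | ∅.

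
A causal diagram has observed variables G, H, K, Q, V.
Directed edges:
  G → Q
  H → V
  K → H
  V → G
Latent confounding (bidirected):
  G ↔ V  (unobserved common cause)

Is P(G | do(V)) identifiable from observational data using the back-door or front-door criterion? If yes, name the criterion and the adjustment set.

P(G|do(V)): not identifiable (no BD/FD set).

desc(V)\{V}={G,Q}; candidates ⊆ {H,K}.
V↔G: latent back-door arc(s) into V.
size 0: {}; under {} V still reaches {G,H,K,Q} ∋ G.
size 1: {H}, {K}; under {H} V still reaches {G,Q} ∋ G.
size 2: {H,K}; under {H,K} V still reaches {G,Q} ∋ G.
V↔G cannot be blocked by any observed set — no back-door set.
No mediator lies on a directed V→…→G path.
Neither criterion identifies P(G|do(V)) in this graph.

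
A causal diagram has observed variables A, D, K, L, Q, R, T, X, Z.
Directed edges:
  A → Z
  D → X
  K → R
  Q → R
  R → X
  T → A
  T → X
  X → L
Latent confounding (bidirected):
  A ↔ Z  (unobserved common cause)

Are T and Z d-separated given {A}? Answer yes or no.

No — T and Z are d-connected given {A}.

Bayes-Ball from T | {A} reaches {L,X,Z}.
Z ∈ reach(T|{A}) ⇒ T ⊥̸ Z | {A}.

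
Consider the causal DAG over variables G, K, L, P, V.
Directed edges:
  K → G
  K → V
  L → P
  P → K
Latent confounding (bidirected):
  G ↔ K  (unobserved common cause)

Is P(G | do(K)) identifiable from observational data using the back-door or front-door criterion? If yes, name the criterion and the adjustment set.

desc(K)\{K}={G,V}; candidates ⊆ {L,P}.
K↔G: latent back-door arc(s) into K.
size 0: {}; under {} K still reaches {G,L,P} ∋ G.
size 1: {L}, {P}; under {L} K still reaches {G,P} ∋ G.
size 2: {L,P}; under {L,P} K still reaches {G} ∋ G.
K↔G cannot be blocked by any observed set — no back-door set.
No mediator lies on a directed K→…→G path.
Neither criterion identifies P(G|do(K)) in this graph.

P(G|do(K)): not identifiable (no BD/FD set).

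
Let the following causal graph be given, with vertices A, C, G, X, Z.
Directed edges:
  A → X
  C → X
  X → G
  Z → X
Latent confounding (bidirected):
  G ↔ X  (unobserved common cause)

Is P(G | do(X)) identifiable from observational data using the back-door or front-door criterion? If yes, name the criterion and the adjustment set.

P(G|do(X)): not identifiable (no BD/FD set).

desc(X)\{X}={G}; candidates ⊆ {A,C,Z}.
X↔G: latent back-door arc(s) into X.
size 0: {}; under {} X still reaches {A,C,G,Z} ∋ G.
size 1: {A}, {C}, {Z}; under {A} X still reaches {C,G,Z} ∋ G.
size 2: {A,C}, {A,Z}, {C,Z}; under {A,C} X still reaches {G,Z} ∋ G.
X↔G cannot be blocked by any observed set — no back-door set.
No mediator lies on a directed X→…→G path.
Neither criterion identifies P(G|do(X)) in this graph.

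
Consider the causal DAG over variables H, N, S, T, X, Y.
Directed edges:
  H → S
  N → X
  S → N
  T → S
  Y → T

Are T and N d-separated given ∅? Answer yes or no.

No — T and N are d-connected given ∅.

Bayes-Ball from T | ∅ reaches {N,S,X,Y}.
N ∈ reach(T|∅) ⇒ T ⊥̸ N | ∅.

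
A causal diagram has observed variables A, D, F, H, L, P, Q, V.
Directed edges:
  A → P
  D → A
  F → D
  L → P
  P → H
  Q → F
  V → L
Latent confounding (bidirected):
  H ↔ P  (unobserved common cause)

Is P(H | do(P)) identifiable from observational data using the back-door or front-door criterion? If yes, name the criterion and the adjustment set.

desc(P)\{P}={H}; candidates ⊆ {A,D,F,L,Q,V}.
P↔H: latent back-door arc(s) into P.
size 0: {}; under {} P still reaches {A,D,F,H,L,Q,V} ∋ H.
size 1: {A}, {D}, {F} …(+3); under {A} P still reaches {H,L,V} ∋ H.
size 2: {A,D}, {A,F}, {A,L} …(+12); under {A,D} P still reaches {H,L,V} ∋ H.
P↔H cannot be blocked by any observed set — no back-door set.
No mediator lies on a directed P→…→H path.
Neither criterion identifies P(H|do(P)) in this graph.

P(H|do(P)): not identifiable (no BD/FD set).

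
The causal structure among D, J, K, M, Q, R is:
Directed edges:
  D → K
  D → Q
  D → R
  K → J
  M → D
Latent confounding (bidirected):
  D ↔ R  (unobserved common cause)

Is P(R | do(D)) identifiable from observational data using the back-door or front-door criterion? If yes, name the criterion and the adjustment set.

P(R|do(D)): not identifiable (no BD/FD set).

desc(D)\{D}={J,K,Q,R}; candidates ⊆ {M}.
D↔R: latent back-door arc(s) into D.
size 0: {}; under {} D still reaches {M,R} ∋ R.
size 1: {M}; under {M} D still reaches {R} ∋ R.
D↔R cannot be blocked by any observed set — no back-door set.
No mediator lies on a directed D→…→R path.
Neither criterion identifies P(R|do(D)) in this graph.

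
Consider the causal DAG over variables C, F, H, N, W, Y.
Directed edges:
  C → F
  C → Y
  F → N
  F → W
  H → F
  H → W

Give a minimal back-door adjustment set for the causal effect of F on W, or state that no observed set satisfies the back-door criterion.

F→W: minimal back-door set {H}.

desc(F)\{F}={N,W}; candidates ⊆ {C,H,Y}.
size 0: {}; under {} F still reaches {C,H,W,Y} ∋ W.
{H}: F⊥W given {H} in G with F→· removed — back-door holds.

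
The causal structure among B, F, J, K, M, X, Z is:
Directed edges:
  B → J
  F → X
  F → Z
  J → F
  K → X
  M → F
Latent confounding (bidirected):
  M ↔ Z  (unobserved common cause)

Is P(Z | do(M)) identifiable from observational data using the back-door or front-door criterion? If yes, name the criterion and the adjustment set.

desc(M)\{M}={F,X,Z}; candidates ⊆ {B,J,K}.
M↔Z: latent back-door arc(s) into M.
size 0: {}; under {} M still reaches {Z} ∋ Z.
size 1: {B}, {J}, {K}; under {B} M still reaches {Z} ∋ Z.
size 2: {B,J}, {B,K}, {J,K}; under {B,J} M still reaches {Z} ∋ Z.
M↔Z cannot be blocked by any observed set — no back-door set.
{F}: (i) intercepts every directed M→Z path; (ii) no back-door M→{F}; (iii) {M} blocks every back-door {F}→Z. Front-door holds.
P(Z|do(M)) = Σ_{F} P(F|M) Σ_{M'} P(Z|F,M')P(M').

P(Z|do(M)): frontdoor, adjust for {F}.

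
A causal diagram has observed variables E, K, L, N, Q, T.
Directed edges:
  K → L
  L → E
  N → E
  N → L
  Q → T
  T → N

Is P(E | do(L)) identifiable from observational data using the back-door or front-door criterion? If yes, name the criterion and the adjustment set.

desc(L)\{L}={E}; candidates ⊆ {K,N,Q,T}.
size 0: {}; under {} L still reaches {E,K,N,Q,T} ∋ E.
{N}: L⊥E given {N} in G with L→· removed — back-door holds.
P(E|do(L)) = Σ_{N} P(E|L,N)·P(N).

P(E|do(L)): backdoor, adjust for {N}.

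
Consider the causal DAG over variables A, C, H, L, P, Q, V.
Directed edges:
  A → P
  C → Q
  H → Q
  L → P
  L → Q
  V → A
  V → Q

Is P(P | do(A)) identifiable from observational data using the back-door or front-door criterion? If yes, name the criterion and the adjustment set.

P(P|do(A)): backdoor, adjust for ∅.

desc(A)\{A}={P}; candidates ⊆ {C,H,L,Q,V}.
∅: A⊥P given ∅ in G with A→· removed — back-door holds.
P(P|do(A)) = P(P|A) — no adjustment needed.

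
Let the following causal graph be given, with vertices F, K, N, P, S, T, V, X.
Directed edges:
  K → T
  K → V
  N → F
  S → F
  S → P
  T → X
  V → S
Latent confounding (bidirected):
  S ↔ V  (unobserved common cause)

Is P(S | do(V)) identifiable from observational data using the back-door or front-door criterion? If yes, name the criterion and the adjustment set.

P(S|do(V)): not identifiable (no BD/FD set).

desc(V)\{V}={F,P,S}; candidates ⊆ {K,N,T,X}.
V↔S: latent back-door arc(s) into V.
size 0: {}; under {} V still reaches {F,K,P,S,T,X} ∋ S.
size 1: {K}, {N}, {T} …(+1); under {K} V still reaches {F,P,S} ∋ S.
size 2: {K,N}, {K,T}, {K,X} …(+3); under {K,N} V still reaches {F,P,S} ∋ S.
V↔S cannot be blocked by any observed set — no back-door set.
No mediator lies on a directed V→…→S path.
Neither criterion identifies P(S|do(V)) in this graph.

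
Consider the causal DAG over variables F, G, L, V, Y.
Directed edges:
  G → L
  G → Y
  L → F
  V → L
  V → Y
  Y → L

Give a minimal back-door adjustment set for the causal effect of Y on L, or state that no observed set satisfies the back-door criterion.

desc(Y)\{Y}={F,L}; candidates ⊆ {G,V}.
size 0: {}; under {} Y still reaches {F,G,L,V} ∋ L.
size 1: {G}, {V}; under {G} Y still reaches {F,L,V} ∋ L.
{G,V}: Y⊥L given {G,V} in G with Y→· removed — back-door holds.

Y→L: minimal back-door set {G, V}.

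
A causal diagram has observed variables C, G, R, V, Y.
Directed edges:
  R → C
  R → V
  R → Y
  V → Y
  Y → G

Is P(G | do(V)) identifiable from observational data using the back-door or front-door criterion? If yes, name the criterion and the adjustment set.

P(G|do(V)): backdoor, adjust for {R}.

desc(V)\{V}={G,Y}; candidates ⊆ {C,R}.
size 0: {}; under {} V still reaches {C,G,R,Y} ∋ G.
{R}: V⊥G given {R} in G with V→· removed — back-door holds.
P(G|do(V)) = Σ_{R} P(G|V,R)·P(R).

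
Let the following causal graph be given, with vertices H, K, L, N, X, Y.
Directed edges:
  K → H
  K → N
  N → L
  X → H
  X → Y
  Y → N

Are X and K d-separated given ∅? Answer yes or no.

Bayes-Ball from X | ∅ reaches {H,L,N,Y}.
K ∉ reach(X|∅) ⇒ X ⊥ K | ∅.

Yes — X ⊥ K | ∅.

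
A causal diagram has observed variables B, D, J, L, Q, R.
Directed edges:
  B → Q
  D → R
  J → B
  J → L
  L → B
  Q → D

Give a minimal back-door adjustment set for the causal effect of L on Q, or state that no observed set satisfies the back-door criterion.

desc(L)\{L}={B,D,Q,R}; candidates ⊆ {J}.
size 0: {}; under {} L still reaches {B,D,J,Q,R} ∋ Q.
{J}: L⊥Q given {J} in G with L→· removed — back-door holds.

L→Q: minimal back-door set {J}.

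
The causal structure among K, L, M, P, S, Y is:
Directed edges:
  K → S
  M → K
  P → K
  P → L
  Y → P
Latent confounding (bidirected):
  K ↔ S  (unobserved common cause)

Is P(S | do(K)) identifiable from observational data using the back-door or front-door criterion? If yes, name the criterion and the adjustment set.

P(S|do(K)): not identifiable (no BD/FD set).

desc(K)\{K}={S}; candidates ⊆ {L,M,P,Y}.
K↔S: latent back-door arc(s) into K.
size 0: {}; under {} K still reaches {L,M,P,S,Y} ∋ S.
size 1: {L}, {M}, {P} …(+1); under {L} K still reaches {M,P,S,Y} ∋ S.
size 2: {L,M}, {L,P}, {L,Y} …(+3); under {L,M} K still reaches {P,S,Y} ∋ S.
K↔S cannot be blocked by any observed set — no back-door set.
No mediator lies on a directed K→…→S path.
Neither criterion identifies P(S|do(K)) in this graph.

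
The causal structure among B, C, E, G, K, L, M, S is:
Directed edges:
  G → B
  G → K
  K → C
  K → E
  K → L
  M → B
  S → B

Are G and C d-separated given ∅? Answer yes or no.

No — G and C are d-connected given ∅.

Bayes-Ball from G | ∅ reaches {B,C,E,K,L}.
C ∈ reach(G|∅) ⇒ G ⊥̸ C | ∅.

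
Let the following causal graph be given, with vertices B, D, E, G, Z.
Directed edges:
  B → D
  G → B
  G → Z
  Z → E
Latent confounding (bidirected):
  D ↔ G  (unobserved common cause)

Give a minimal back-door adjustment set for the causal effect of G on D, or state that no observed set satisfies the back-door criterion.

desc(G)\{G}={B,D,E,Z}; candidates ⊆ {—}.
G↔D: latent back-door arc(s) into G.
size 0: {}; under {} G still reaches {D} ∋ D.
G↔D cannot be blocked by any observed set — no back-door set.

G→D: no observed back-door set.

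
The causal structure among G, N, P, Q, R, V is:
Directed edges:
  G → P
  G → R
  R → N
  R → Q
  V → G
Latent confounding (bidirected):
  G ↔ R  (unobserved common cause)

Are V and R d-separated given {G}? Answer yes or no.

No — V and R are d-connected given {G}.

Bayes-Ball from V | {G} reaches {N,Q,R}.
R ∈ reach(V|{G}) ⇒ V ⊥̸ R | {G}.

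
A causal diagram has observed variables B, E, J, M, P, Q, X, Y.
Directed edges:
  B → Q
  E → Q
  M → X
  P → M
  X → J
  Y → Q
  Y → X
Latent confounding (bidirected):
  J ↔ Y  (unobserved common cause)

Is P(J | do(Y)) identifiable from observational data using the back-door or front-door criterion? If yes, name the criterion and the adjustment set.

desc(Y)\{Y}={J,Q,X}; candidates ⊆ {B,E,M,P}.
Y↔J: latent back-door arc(s) into Y.
size 0: {}; under {} Y still reaches {J} ∋ J.
size 1: {B}, {E}, {M} …(+1); under {B} Y still reaches {J} ∋ J.
size 2: {B,E}, {B,M}, {B,P} …(+3); under {B,E} Y still reaches {J} ∋ J.
Y↔J cannot be blocked by any observed set — no back-door set.
{X}: (i) intercepts every directed Y→J path; (ii) no back-door Y→{X}; (iii) {Y} blocks every back-door {X}→J. Front-door holds.
P(J|do(Y)) = Σ_{X} P(X|Y) Σ_{Y'} P(J|X,Y')P(Y').

P(J|do(Y)): frontdoor, adjust for {X}.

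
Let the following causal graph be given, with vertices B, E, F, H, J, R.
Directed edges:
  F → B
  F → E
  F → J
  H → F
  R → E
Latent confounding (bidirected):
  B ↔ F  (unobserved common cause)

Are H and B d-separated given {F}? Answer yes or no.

Bayes-Ball from H | {F} reaches {B}.
B ∈ reach(H|{F}) ⇒ H ⊥̸ B | {F}.

No — H and B are d-connected given {F}.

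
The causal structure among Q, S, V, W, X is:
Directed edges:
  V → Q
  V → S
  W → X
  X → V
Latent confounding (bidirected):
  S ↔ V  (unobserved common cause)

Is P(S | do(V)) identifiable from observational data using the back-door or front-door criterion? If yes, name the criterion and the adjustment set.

P(S|do(V)): not identifiable (no BD/FD set).

desc(V)\{V}={Q,S}; candidates ⊆ {W,X}.
V↔S: latent back-door arc(s) into V.
size 0: {}; under {} V still reaches {S,W,X} ∋ S.
size 1: {W}, {X}; under {W} V still reaches {S,X} ∋ S.
size 2: {W,X}; under {W,X} V still reaches {S} ∋ S.
V↔S cannot be blocked by any observed set — no back-door set.
No mediator lies on a directed V→…→S path.
Neither criterion identifies P(S|do(V)) in this graph.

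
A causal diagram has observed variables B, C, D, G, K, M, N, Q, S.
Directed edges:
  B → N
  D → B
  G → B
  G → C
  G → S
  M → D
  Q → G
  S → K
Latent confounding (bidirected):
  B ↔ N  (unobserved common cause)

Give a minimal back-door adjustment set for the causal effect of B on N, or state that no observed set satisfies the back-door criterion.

desc(B)\{B}={N}; candidates ⊆ {C,D,G,K,M,Q,S}.
B↔N: latent back-door arc(s) into B.
size 0: {}; under {} B still reaches {C,D,G,K,M,N,Q,S} ∋ N.
size 1: {C}, {D}, {G} …(+4); under {C} B still reaches {D,G,K,M,N,Q,S} ∋ N.
size 2: {C,D}, {C,G}, {C,K} …(+18); under {C,D} B still reaches {G,K,N,Q,S} ∋ N.
B↔N cannot be blocked by any observed set — no back-door set.

B→N: no observed back-door set.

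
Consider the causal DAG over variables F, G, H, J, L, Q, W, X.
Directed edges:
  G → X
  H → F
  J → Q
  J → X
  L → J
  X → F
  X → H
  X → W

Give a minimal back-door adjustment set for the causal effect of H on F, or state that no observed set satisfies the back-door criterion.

desc(H)\{H}={F}; candidates ⊆ {G,J,L,Q,W,X}.
size 0: {}; under {} H still reaches {F,G,J,L,Q,W,X} ∋ F.
{X}: H⊥F given {X} in G with H→· removed — back-door holds.

H→F: minimal back-door set {X}.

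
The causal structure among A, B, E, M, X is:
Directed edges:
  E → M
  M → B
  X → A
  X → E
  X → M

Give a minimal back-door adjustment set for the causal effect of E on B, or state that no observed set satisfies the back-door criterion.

desc(E)\{E}={B,M}; candidates ⊆ {A,X}.
size 0: {}; under {} E still reaches {A,B,M,X} ∋ B.
{X}: E⊥B given {X} in G with E→· removed — back-door holds.

E→B: minimal back-door set {X}.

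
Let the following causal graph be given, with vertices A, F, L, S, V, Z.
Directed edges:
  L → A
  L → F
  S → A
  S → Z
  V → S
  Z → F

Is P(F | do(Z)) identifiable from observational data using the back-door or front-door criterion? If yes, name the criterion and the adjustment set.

desc(Z)\{Z}={F}; candidates ⊆ {A,L,S,V}.
∅: Z⊥F given ∅ in G with Z→· removed — back-door holds.
P(F|do(Z)) = P(F|Z) — no adjustment needed.

P(F|do(Z)): backdoor, adjust for ∅.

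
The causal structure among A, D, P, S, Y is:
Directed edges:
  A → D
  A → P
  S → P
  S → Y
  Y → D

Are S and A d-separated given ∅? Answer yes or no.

Bayes-Ball from S | ∅ reaches {D,P,Y}.
A ∉ reach(S|∅) ⇒ S ⊥ A | ∅.

Yes — S ⊥ A | ∅.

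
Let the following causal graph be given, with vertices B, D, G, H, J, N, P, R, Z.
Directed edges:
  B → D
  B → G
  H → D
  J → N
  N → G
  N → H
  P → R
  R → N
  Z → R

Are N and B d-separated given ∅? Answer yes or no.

Yes — N ⊥ B | ∅.

Bayes-Ball from N | ∅ reaches {D,G,H,J,P,R,Z}.
B ∉ reach(N|∅) ⇒ N ⊥ B | ∅.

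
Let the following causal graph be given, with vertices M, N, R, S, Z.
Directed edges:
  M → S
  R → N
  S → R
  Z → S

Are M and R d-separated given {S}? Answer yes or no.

Yes — M ⊥ R | {S}.

Bayes-Ball from M | {S} reaches {Z}.
R ∉ reach(M|{S}) ⇒ M ⊥ R | {S}.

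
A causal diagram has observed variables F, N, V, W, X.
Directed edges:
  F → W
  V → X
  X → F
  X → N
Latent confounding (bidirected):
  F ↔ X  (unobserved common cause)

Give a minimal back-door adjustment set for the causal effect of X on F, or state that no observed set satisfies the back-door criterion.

X→F: no observed back-door set.

desc(X)\{X}={F,N,W}; candidates ⊆ {V}.
X↔F: latent back-door arc(s) into X.
size 0: {}; under {} X still reaches {F,V,W} ∋ F.
size 1: {V}; under {V} X still reaches {F,W} ∋ F.
X↔F cannot be blocked by any observed set — no back-door set.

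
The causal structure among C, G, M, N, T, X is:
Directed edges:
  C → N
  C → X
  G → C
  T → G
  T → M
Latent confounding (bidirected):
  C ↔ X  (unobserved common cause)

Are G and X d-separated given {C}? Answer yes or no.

Bayes-Ball from G | {C} reaches {M,T,X}.
X ∈ reach(G|{C}) ⇒ G ⊥̸ X | {C}.

No — G and X are d-connected given {C}.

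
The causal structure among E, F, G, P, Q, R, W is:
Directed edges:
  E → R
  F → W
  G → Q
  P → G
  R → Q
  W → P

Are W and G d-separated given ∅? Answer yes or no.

No — W and G are d-connected given ∅.

Bayes-Ball from W | ∅ reaches {F,G,P,Q}.
G ∈ reach(W|∅) ⇒ W ⊥̸ G | ∅.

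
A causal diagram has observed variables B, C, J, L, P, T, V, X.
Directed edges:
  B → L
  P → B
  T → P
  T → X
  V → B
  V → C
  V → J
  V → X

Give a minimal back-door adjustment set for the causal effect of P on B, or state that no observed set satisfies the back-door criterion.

desc(P)\{P}={B,L}; candidates ⊆ {C,J,T,V,X}.
∅: P⊥B given ∅ in G with P→· removed — back-door holds.

P→B: minimal back-door set ∅.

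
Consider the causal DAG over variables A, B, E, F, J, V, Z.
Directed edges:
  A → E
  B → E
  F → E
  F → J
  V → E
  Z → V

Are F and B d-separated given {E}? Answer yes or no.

Bayes-Ball from F | {E} reaches {A,B,J,V,Z}.
B ∈ reach(F|{E}) ⇒ F ⊥̸ B | {E}.

No — F and B are d-connected given {E}.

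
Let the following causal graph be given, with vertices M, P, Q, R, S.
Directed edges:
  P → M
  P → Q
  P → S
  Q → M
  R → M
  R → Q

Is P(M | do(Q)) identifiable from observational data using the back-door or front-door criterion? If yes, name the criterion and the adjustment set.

desc(Q)\{Q}={M}; candidates ⊆ {P,R,S}.
size 0: {}; under {} Q still reaches {M,P,R,S} ∋ M.
size 1: {P}, {R}, {S}; under {P} Q still reaches {M,R} ∋ M.
{P,R}: Q⊥M given {P,R} in G with Q→· removed — back-door holds.
P(M|do(Q)) = Σ_{P,R} P(M|Q,P,R)·P(P,R).

P(M|do(Q)): backdoor, adjust for {P, R}.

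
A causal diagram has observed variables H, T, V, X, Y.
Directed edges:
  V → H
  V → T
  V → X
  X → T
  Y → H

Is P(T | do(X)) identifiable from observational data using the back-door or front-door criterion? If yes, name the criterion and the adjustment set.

desc(X)\{X}={T}; candidates ⊆ {H,V,Y}.
size 0: {}; under {} X still reaches {H,T,V} ∋ T.
{V}: X⊥T given {V} in G with X→· removed — back-door holds.
P(T|do(X)) = Σ_{V} P(T|X,V)·P(V).

P(T|do(X)): backdoor, adjust for {V}.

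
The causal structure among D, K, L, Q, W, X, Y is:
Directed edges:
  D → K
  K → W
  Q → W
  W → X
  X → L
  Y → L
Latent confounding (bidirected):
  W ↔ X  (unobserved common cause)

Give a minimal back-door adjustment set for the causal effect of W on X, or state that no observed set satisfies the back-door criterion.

desc(W)\{W}={L,X}; candidates ⊆ {D,K,Q,Y}.
W↔X: latent back-door arc(s) into W.
size 0: {}; under {} W still reaches {D,K,L,Q,X} ∋ X.
size 1: {D}, {K}, {Q} …(+1); under {D} W still reaches {K,L,Q,X} ∋ X.
size 2: {D,K}, {D,Q}, {D,Y} …(+3); under {D,K} W still reaches {L,Q,X} ∋ X.
W↔X cannot be blocked by any observed set — no back-door set.

W→X: no observed back-door set.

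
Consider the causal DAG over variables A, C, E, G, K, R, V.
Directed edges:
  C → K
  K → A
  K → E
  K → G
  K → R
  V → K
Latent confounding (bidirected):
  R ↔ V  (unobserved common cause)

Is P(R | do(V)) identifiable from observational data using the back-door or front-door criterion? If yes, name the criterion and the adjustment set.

desc(V)\{V}={A,E,G,K,R}; candidates ⊆ {C}.
V↔R: latent back-door arc(s) into V.
size 0: {}; under {} V still reaches {R} ∋ R.
size 1: {C}; under {C} V still reaches {R} ∋ R.
V↔R cannot be blocked by any observed set — no back-door set.
{K}: (i) intercepts every directed V→R path; (ii) no back-door V→{K}; (iii) {V} blocks every back-door {K}→R. Front-door holds.
P(R|do(V)) = Σ_{K} P(K|V) Σ_{V'} P(R|K,V')P(V').

P(R|do(V)): frontdoor, adjust for {K}.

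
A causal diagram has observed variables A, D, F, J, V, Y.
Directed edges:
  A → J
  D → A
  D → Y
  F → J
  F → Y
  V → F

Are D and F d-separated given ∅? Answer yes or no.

Yes — D ⊥ F | ∅.

Bayes-Ball from D | ∅ reaches {A,J,Y}.
F ∉ reach(D|∅) ⇒ D ⊥ F | ∅.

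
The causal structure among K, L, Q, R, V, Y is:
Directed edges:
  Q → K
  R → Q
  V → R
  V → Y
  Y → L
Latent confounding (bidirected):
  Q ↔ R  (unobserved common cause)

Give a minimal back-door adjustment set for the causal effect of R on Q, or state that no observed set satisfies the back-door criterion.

desc(R)\{R}={K,Q}; candidates ⊆ {L,V,Y}.
R↔Q: latent back-door arc(s) into R.
size 0: {}; under {} R still reaches {K,L,Q,V,Y} ∋ Q.
size 1: {L}, {V}, {Y}; under {L} R still reaches {K,Q,V,Y} ∋ Q.
size 2: {L,V}, {L,Y}, {V,Y}; under {L,V} R still reaches {K,Q} ∋ Q.
R↔Q cannot be blocked by any observed set — no back-door set.

R→Q: no observed back-door set.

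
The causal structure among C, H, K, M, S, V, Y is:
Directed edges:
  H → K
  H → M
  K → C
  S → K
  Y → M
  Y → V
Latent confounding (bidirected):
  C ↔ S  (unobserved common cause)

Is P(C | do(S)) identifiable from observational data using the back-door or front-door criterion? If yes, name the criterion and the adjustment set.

P(C|do(S)): frontdoor, adjust for {K}.

desc(S)\{S}={C,K}; candidates ⊆ {H,M,V,Y}.
S↔C: latent back-door arc(s) into S.
size 0: {}; under {} S still reaches {C} ∋ C.
size 1: {H}, {M}, {V} …(+1); under {H} S still reaches {C} ∋ C.
size 2: {H,M}, {H,V}, {H,Y} …(+3); under {H,M} S still reaches {C} ∋ C.
S↔C cannot be blocked by any observed set — no back-door set.
{K}: (i) intercepts every directed S→C path; (ii) no back-door S→{K}; (iii) {S} blocks every back-door {K}→C. Front-door holds.
P(C|do(S)) = Σ_{K} P(K|S) Σ_{S'} P(C|K,S')P(S').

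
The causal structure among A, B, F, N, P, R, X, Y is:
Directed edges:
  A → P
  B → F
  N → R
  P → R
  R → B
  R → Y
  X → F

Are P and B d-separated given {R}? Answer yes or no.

Bayes-Ball from P | {R} reaches {A,N}.
B ∉ reach(P|{R}) ⇒ P ⊥ B | {R}.

Yes — P ⊥ B | {R}.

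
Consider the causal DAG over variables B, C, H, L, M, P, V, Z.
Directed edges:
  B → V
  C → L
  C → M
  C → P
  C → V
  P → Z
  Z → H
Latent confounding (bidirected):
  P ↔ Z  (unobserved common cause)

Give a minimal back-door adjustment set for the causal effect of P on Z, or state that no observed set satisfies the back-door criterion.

P→Z: no observed back-door set.

desc(P)\{P}={H,Z}; candidates ⊆ {B,C,L,M,V}.
P↔Z: latent back-door arc(s) into P.
size 0: {}; under {} P still reaches {C,H,L,M,V,Z} ∋ Z.
size 1: {B}, {C}, {L} …(+2); under {B} P still reaches {C,H,L,M,V,Z} ∋ Z.
size 2: {B,C}, {B,L}, {B,M} …(+7); under {B,C} P still reaches {H,Z} ∋ Z.
P↔Z cannot be blocked by any observed set — no back-door set.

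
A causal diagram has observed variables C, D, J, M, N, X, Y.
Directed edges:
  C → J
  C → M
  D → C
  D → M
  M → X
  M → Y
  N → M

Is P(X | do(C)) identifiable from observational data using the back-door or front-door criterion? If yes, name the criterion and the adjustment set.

P(X|do(C)): backdoor, adjust for {D}.

desc(C)\{C}={J,M,X,Y}; candidates ⊆ {D,N}.
size 0: {}; under {} C still reaches {D,M,X,Y} ∋ X.
{D}: C⊥X given {D} in G with C→· removed — back-door holds.
P(X|do(C)) = Σ_{D} P(X|C,D)·P(D).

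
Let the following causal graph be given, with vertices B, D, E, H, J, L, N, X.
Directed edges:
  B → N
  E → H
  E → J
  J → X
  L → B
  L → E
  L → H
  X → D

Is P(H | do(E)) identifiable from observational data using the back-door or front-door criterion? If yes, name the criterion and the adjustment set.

P(H|do(E)): backdoor, adjust for {L}.

desc(E)\{E}={D,H,J,X}; candidates ⊆ {B,L,N}.
size 0: {}; under {} E still reaches {B,H,L,N} ∋ H.
{L}: E⊥H given {L} in G with E→· removed — back-door holds.
P(H|do(E)) = Σ_{L} P(H|E,L)·P(L).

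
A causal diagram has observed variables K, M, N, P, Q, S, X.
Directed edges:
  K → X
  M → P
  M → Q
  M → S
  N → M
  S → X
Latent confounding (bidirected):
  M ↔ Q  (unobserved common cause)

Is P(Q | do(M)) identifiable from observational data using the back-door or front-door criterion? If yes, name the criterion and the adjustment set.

P(Q|do(M)): not identifiable (no BD/FD set).

desc(M)\{M}={P,Q,S,X}; candidates ⊆ {K,N}.
M↔Q: latent back-door arc(s) into M.
size 0: {}; under {} M still reaches {N,Q} ∋ Q.
size 1: {K}, {N}; under {K} M still reaches {N,Q} ∋ Q.
size 2: {K,N}; under {K,N} M still reaches {Q} ∋ Q.
M↔Q cannot be blocked by any observed set — no back-door set.
No mediator lies on a directed M→…→Q path.
Neither criterion identifies P(Q|do(M)) in this graph.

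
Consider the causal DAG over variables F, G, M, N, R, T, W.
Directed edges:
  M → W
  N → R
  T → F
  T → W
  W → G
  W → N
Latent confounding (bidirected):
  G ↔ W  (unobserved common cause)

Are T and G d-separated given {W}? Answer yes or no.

Bayes-Ball from T | {W} reaches {F,G,M}.
G ∈ reach(T|{W}) ⇒ T ⊥̸ G | {W}.

No — T and G are d-connected given {W}.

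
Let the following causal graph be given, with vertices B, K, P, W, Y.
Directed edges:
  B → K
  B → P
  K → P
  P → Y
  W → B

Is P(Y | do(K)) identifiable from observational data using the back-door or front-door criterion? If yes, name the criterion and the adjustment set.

P(Y|do(K)): backdoor, adjust for {B}.

desc(K)\{K}={P,Y}; candidates ⊆ {B,W}.
size 0: {}; under {} K still reaches {B,P,W,Y} ∋ Y.
{B}: K⊥Y given {B} in G with K→· removed — back-door holds.
P(Y|do(K)) = Σ_{B} P(Y|K,B)·P(B).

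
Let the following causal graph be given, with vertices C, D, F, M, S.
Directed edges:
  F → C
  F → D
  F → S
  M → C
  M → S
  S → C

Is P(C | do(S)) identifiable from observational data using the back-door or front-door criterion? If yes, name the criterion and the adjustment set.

P(C|do(S)): backdoor, adjust for {F, M}.

desc(S)\{S}={C}; candidates ⊆ {D,F,M}.
size 0: {}; under {} S still reaches {C,D,F,M} ∋ C.
size 1: {D}, {F}, {M}; under {D} S still reaches {C,F,M} ∋ C.
{F,M}: S⊥C given {F,M} in G with S→· removed — back-door holds.
P(C|do(S)) = Σ_{F,M} P(C|S,F,M)·P(F,M).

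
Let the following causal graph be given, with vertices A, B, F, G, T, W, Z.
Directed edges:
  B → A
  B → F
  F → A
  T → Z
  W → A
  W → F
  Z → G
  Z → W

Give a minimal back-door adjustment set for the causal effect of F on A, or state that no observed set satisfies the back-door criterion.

F→A: minimal back-door set {B, W}.

desc(F)\{F}={A}; candidates ⊆ {B,G,T,W,Z}.
size 0: {}; under {} F still reaches {A,B,G,T,W,Z} ∋ A.
size 1: {B}, {G}, {T} …(+2); under {B} F still reaches {A,G,T,W,Z} ∋ A.
{B,W}: F⊥A given {B,W} in G with F→· removed — back-door holds.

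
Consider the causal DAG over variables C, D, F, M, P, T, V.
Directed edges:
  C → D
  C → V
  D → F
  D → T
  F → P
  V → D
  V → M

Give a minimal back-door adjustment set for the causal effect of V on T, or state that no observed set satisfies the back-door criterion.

desc(V)\{V}={D,F,M,P,T}; candidates ⊆ {C}.
size 0: {}; under {} V still reaches {C,D,F,P,T} ∋ T.
{C}: V⊥T given {C} in G with V→· removed — back-door holds.

V→T: minimal back-door set {C}.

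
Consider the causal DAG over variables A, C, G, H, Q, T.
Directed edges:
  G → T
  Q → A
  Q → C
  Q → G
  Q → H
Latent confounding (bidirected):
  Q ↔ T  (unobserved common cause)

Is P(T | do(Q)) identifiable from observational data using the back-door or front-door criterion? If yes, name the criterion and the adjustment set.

desc(Q)\{Q}={A,C,G,H,T}; candidates ⊆ {—}.
Q↔T: latent back-door arc(s) into Q.
size 0: {}; under {} Q still reaches {T} ∋ T.
Q↔T cannot be blocked by any observed set — no back-door set.
{G}: (i) intercepts every directed Q→T path; (ii) no back-door Q→{G}; (iii) {Q} blocks every back-door {G}→T. Front-door holds.
P(T|do(Q)) = Σ_{G} P(G|Q) Σ_{Q'} P(T|G,Q')P(Q').

P(T|do(Q)): frontdoor, adjust for {G}.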